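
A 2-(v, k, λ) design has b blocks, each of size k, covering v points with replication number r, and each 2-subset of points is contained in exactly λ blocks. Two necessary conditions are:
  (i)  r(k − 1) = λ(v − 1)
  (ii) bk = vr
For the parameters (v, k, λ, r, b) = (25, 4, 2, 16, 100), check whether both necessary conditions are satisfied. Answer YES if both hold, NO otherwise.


Condition (i): r(k − 1) = 16·3 = 48; λ(v − 1) = 2·24 = 48. Match? YES.
Condition (ii): bk = 100·4 = 400; vr = 25·16 = 400. Match? YES.
Both conditions hold? YES.

YES


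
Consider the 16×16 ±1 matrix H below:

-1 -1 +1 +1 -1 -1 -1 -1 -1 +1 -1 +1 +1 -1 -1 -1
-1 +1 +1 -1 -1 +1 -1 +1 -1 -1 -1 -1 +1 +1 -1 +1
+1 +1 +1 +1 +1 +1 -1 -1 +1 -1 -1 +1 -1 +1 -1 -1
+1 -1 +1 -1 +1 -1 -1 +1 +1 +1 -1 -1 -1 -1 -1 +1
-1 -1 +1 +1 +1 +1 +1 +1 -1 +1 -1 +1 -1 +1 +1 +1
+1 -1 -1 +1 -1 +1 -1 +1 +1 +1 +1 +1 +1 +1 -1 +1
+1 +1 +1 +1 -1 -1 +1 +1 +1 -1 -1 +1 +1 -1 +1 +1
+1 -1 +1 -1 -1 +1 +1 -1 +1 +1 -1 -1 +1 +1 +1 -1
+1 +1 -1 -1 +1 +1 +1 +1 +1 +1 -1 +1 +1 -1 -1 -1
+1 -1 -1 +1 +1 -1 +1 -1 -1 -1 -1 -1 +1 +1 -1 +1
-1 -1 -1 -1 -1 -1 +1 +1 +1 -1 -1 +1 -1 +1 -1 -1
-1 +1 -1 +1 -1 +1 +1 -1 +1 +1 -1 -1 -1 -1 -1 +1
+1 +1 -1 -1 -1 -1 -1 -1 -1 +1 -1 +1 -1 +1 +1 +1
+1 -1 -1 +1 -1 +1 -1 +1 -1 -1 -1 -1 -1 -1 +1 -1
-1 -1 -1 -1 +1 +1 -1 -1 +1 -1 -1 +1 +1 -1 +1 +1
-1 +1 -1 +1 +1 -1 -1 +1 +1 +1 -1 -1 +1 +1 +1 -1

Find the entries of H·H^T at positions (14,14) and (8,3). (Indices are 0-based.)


Row 3 of H: [1, -1, 1, -1, 1, -1, -1, 1, 1, 1, -1, -1, -1, -1, -1, 1].
Row 8 of H: [1, 1, -1, -1, 1, 1, 1, 1, 1, 1, -1, 1, 1, -1, -1, -1].
Row 14 of H: [-1, -1, -1, -1, 1, 1, -1, -1, 1, -1, -1, 1, 1, -1, 1, 1].
(H·H^T)[14][14] = Σ_j H[14][j]·H[14][j] = (-1)² + (-1)² + (-1)² + (-1)² + (1)² + (1)² + (-1)² + (-1)² + (1)² + (-1)² + (-1)² + (1)² + (1)² + (-1)² + (1)² + (1)² = 1 + 1 + 1 + 1 + 1 + 1 + 1 + 1 + 1 + 1 + 1 + 1 + 1 + 1 + 1 + 1 = 16.
(H·H^T)[8][3] = Σ_j H[8][j]·H[3][j] = (1)·(1) + (1)·(-1) + (-1)·(1) + (-1)·(-1) + (1)·(1) + (1)·(-1) + (1)·(-1) + (1)·(1) + (1)·(1) + (1)·(1) + (-1)·(-1) + (1)·(-1) + (1)·(-1) + (-1)·(-1) + (-1)·(-1) + (-1)·(1) = 1 + -1 + -1 + 1 + 1 + -1 + -1 + 1 + 1 + 1 + 1 + -1 + -1 + 1 + 1 + -1 = 2.
Rows 8 and 3 are not orthogonal (dot product = 2 ≠ 0), so H is not a Hadamard matrix.

(14,14) entry = 16; (8,3) entry = 2.


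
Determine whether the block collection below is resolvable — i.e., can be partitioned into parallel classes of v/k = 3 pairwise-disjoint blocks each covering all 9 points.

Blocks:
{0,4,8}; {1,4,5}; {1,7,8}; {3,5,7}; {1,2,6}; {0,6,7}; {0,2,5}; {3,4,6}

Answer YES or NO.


v = 9, block size k = 3, number of blocks = 8.
For resolvability, blocks must partition into parallel classes of size v/k = 3.
Total blocks must therefore be a multiple of 3: 8 = 3·2 + 2 ⇒ not divisible ✗.
Resolvable? NO.

NO


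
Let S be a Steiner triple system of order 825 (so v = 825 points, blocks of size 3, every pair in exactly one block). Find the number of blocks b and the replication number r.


An STS(v) is a 2-(v, 3, 1) BIBD: block size k = 3, λ = 1.
Replication: r(k − 1) = λ(v − 1) ⇒ r·2 = 825 − 1 = 824 ⇒ r = 412.
Block count: bk = vr ⇒ b·3 = 825·412 = 339900 ⇒ b = 113300.

r = 412, b = 113300.


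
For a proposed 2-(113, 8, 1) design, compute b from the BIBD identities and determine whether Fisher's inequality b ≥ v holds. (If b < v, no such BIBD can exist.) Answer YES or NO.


r = λ(v − 1)/(k − 1) = 1·112/7 = 16.
b = vr/k = 113·16/8 = 226.
Fisher's inequality: b ≥ v ⇔ 226 ≥ 113? YES.

YES


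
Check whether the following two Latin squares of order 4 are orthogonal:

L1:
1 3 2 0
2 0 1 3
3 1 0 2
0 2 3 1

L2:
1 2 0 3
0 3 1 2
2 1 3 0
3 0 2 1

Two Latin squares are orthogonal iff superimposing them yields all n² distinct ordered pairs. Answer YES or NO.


Form the n² = 16 superimposed pairs (L1[i][j], L2[i][j]), row by row (rows and columns indexed from 0):
row 0: (1,1) (3,2) (2,0) (0,3)
row 1: (2,0) (0,3) (1,1) (3,2)
row 2: (3,2) (1,1) (0,3) (2,0)
row 3: (0,3) (2,0) (3,2) (1,1)
Orthogonality requires all 16 pairs distinct.
But the pair (2,0) repeats: cell (0,2) has L1 = 2, L2 = 0, and cell (1,0) has L1 = 2, L2 = 0.
A repeated pair means some other pair never occurs (only 4 distinct pairs out of 16), so the squares are not orthogonal.
Conclusion: NO.

NO


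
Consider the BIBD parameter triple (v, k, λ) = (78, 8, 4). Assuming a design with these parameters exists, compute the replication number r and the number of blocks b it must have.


Any 2-(v, k, λ) BIBD satisfies two necessary conditions:
  (i)  Each point sits in r blocks, and counting incidences through any fixed point gives r(k − 1) = λ(v − 1), so r = λ(v − 1)/(k − 1).
  (ii) Total incidences bk = vr, so b = vr/k.
Step 1: r = λ(v − 1)/(k − 1) = 4·(78 − 1)/(8 − 1) = 4·77/7 = 308/7 = 44.
Step 2: b = vr/k = 78·44/8 = 3432/8 = 429.
Check integrality: r = 44 ∈ Z ✓, b = 429 ∈ Z ✓.
(These identities are necessary conditions: they determine r and b for any design with these parameters, but do not by themselves prove that one exists.)

r = 44, b = 429.


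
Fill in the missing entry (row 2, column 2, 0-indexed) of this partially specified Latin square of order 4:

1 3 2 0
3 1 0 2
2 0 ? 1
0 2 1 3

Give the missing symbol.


Row 2 contains symbols [0, 1, 2] — missing [3].
Column 2 contains symbols [0, 1, 2] — missing [3].
The missing symbol must appear in both missing sets; intersection = [3].
Therefore the hidden value is 3.

Missing value = 3.


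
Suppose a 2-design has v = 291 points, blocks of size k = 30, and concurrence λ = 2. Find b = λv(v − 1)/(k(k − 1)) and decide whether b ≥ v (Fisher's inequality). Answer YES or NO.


r = λ(v − 1)/(k − 1) = 2·290/29 = 20.
b = vr/k = 291·20/30 = 194.
Fisher's inequality: b ≥ v ⇔ 194 ≥ 291? NO.

NO


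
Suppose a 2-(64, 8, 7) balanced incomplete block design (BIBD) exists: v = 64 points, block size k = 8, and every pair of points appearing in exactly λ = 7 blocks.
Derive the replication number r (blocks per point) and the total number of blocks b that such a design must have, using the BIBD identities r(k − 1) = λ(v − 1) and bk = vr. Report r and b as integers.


Any 2-(v, k, λ) BIBD satisfies two necessary conditions:
  (i)  Each point sits in r blocks, and counting incidences through any fixed point gives r(k − 1) = λ(v − 1), so r = λ(v − 1)/(k − 1).
  (ii) Total incidences bk = vr, so b = vr/k.
Step 1: r = λ(v − 1)/(k − 1) = 7·(64 − 1)/(8 − 1) = 7·63/7 = 441/7 = 63.
Step 2: b = vr/k = 64·63/8 = 4032/8 = 504.
Check integrality: r = 63 ∈ Z ✓, b = 504 ∈ Z ✓.
(These identities are necessary conditions: they determine r and b for any design with these parameters, but do not by themselves prove that one exists.)

r = 63, b = 504.


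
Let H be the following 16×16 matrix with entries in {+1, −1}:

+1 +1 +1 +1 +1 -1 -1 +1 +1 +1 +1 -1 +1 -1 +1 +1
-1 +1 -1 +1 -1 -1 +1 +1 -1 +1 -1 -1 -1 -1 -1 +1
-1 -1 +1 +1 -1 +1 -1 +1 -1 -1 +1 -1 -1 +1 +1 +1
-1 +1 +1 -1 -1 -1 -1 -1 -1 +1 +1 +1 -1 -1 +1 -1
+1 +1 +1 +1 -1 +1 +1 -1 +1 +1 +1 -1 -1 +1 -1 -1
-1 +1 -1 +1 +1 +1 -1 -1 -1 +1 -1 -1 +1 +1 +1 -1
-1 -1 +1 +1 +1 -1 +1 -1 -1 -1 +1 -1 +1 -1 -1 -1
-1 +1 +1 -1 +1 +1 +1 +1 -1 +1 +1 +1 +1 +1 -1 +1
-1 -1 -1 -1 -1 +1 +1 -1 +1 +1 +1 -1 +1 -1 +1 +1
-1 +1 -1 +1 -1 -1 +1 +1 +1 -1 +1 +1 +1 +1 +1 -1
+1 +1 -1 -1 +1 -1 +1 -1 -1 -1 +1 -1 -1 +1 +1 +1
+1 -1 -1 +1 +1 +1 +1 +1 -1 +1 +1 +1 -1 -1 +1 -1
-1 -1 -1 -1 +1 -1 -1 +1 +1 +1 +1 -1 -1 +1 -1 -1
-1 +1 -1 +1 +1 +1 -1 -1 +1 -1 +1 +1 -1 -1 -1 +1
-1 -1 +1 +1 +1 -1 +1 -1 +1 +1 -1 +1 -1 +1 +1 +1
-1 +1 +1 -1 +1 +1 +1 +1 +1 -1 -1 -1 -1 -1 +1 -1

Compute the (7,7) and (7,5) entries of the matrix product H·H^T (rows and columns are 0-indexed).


Row 5 of H: [-1, 1, -1, 1, 1, 1, -1, -1, -1, 1, -1, -1, 1, 1, 1, -1].
Row 7 of H: [-1, 1, 1, -1, 1, 1, 1, 1, -1, 1, 1, 1, 1, 1, -1, 1].
(H·H^T)[7][7] = Σ_j H[7][j]·H[7][j] = (-1)² + (1)² + (1)² + (-1)² + (1)² + (1)² + (1)² + (1)² + (-1)² + (1)² + (1)² + (1)² + (1)² + (1)² + (-1)² + (1)² = 1 + 1 + 1 + 1 + 1 + 1 + 1 + 1 + 1 + 1 + 1 + 1 + 1 + 1 + 1 + 1 = 16.
(H·H^T)[7][5] = Σ_j H[7][j]·H[5][j] = (-1)·(-1) + (1)·(1) + (1)·(-1) + (-1)·(1) + (1)·(1) + (1)·(1) + (1)·(-1) + (1)·(-1) + (-1)·(-1) + (1)·(1) + (1)·(-1) + (1)·(-1) + (1)·(1) + (1)·(1) + (-1)·(1) + (1)·(-1) = 1 + 1 + -1 + -1 + 1 + 1 + -1 + -1 + 1 + 1 + -1 + -1 + 1 + 1 + -1 + -1 = 0.
So rows 7 and 5 are orthogonal; the diagonal entry equals n = 16.

(7,7) entry = 16; (7,5) entry = 0.


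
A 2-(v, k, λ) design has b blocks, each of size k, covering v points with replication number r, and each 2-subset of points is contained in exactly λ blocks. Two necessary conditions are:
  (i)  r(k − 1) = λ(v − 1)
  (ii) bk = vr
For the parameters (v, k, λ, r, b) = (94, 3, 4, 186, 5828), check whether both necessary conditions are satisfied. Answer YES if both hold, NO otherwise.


Condition (i): r(k − 1) = 186·2 = 372; λ(v − 1) = 4·93 = 372. Match? YES.
Condition (ii): bk = 5828·3 = 17484; vr = 94·186 = 17484. Match? YES.
Both conditions hold? YES.

YES


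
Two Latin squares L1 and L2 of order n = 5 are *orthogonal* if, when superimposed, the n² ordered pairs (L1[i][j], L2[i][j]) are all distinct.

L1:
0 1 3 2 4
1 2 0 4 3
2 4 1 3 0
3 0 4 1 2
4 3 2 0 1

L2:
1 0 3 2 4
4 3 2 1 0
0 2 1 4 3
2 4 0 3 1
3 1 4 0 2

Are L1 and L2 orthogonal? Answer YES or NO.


Form the n² = 25 superimposed pairs (L1[i][j], L2[i][j]), row by row (rows and columns indexed from 0):
row 0: (0,1) (1,0) (3,3) (2,2) (4,4)
row 1: (1,4) (2,3) (0,2) (4,1) (3,0)
row 2: (2,0) (4,2) (1,1) (3,4) (0,3)
row 3: (3,2) (0,4) (4,0) (1,3) (2,1)
row 4: (4,3) (3,1) (2,4) (0,0) (1,2)
Orthogonality requires all 25 pairs distinct.
Check by first coordinate: for each symbol s of L1, list the L2 entries in the n cells where L1 = s; they must all differ.
  L1 = 0: L2 entries (in reading order) 1, 2, 3, 4, 0 — all 5 distinct ✓
  L1 = 1: L2 entries (in reading order) 0, 4, 1, 3, 2 — all 5 distinct ✓
  L1 = 2: L2 entries (in reading order) 2, 3, 0, 1, 4 — all 5 distinct ✓
  L1 = 3: L2 entries (in reading order) 3, 0, 4, 2, 1 — all 5 distinct ✓
  L1 = 4: L2 entries (in reading order) 4, 1, 2, 0, 3 — all 5 distinct ✓
Every symbol of L1 meets every symbol of L2 exactly once, so all 25 pairs are distinct (25 of 25).
Conclusion: YES.

YES


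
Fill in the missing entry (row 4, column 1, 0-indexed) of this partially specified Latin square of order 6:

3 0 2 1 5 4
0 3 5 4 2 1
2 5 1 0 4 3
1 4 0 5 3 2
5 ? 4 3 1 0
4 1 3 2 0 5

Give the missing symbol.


Row 4 contains symbols [0, 1, 3, 4, 5] — missing [2].
Column 1 contains symbols [0, 1, 3, 4, 5] — missing [2].
The missing symbol must appear in both missing sets; intersection = [2].
Therefore the hidden value is 2.

Missing value = 2.


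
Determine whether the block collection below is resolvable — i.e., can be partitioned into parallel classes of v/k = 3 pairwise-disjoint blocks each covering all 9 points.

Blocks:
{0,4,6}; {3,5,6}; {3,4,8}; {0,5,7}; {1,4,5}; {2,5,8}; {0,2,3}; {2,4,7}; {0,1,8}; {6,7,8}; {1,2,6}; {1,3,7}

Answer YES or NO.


v = 9, block size k = 3, number of blocks = 12.
For resolvability, blocks must partition into parallel classes of size v/k = 3.
Total blocks must therefore be a multiple of 3: 12 = 3·4 + 0 ⇒ divisible ✓.
Greedy packing gives 4 candidate class(es). Each should be a full parallel class (size 3, covers all 9 points).
  Class 1 (3 blocks): {0,4,6}; {2,5,8}; {1,3,7}. Points covered: [0, 1, 2, 3, 4, 5, 6, 7, 8].
  Class 2 (3 blocks): {3,5,6}; {2,4,7}; {0,1,8}. Points covered: [0, 1, 2, 3, 4, 5, 6, 7, 8].
  Class 3 (3 blocks): {3,4,8}; {0,5,7}; {1,2,6}. Points covered: [0, 1, 2, 3, 4, 5, 6, 7, 8].
  Class 4 (3 blocks): {1,4,5}; {0,2,3}; {6,7,8}. Points covered: [0, 1, 2, 3, 4, 5, 6, 7, 8].
All classes full (size 3)? YES. All classes cover every point? YES.
Resolvable? YES.

YES


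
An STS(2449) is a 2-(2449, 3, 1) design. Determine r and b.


An STS(v) is a 2-(v, 3, 1) BIBD: block size k = 3, λ = 1.
Replication: r(k − 1) = λ(v − 1) ⇒ r·2 = 2449 − 1 = 2448 ⇒ r = 1224.
Block count: bk = vr ⇒ b·3 = 2449·1224 = 2997576 ⇒ b = 999192.

r = 1224, b = 999192.


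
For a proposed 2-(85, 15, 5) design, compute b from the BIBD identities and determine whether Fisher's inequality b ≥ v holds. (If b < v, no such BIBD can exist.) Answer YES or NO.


b = λv(v − 1)/(k(k − 1)) = 5·85·84/(15·14) = 35700/210 = 170.
Compare with v = 85: b ≥ v, so Fisher's inequality holds.

YES


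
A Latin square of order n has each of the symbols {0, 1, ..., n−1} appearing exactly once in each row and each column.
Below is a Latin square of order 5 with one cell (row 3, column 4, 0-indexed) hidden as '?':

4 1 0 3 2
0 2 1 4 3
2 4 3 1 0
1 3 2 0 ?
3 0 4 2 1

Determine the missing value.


Row 3 contains symbols [0, 1, 2, 3] — missing [4].
Column 4 contains symbols [0, 1, 2, 3] — missing [4].
The missing symbol must appear in both missing sets; intersection = [4].
Therefore the hidden value is 4.

Missing value = 4.


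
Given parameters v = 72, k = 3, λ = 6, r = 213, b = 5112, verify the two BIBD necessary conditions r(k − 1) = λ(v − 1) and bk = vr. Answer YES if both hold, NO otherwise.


Condition (i): r(k − 1) = 213·2 = 426; λ(v − 1) = 6·71 = 426. Match? YES.
Condition (ii): bk = 5112·3 = 15336; vr = 72·213 = 15336. Match? YES.
Both conditions hold? YES.

YES


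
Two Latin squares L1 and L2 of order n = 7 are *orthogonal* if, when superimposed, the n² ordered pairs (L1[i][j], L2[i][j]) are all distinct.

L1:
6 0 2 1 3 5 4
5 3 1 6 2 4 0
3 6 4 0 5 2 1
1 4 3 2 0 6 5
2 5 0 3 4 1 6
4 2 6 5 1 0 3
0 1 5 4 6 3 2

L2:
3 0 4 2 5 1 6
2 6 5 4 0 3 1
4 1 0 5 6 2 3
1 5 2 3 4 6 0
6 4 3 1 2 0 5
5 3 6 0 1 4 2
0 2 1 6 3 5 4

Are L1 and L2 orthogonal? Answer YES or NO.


Form the n² = 49 superimposed pairs (L1[i][j], L2[i][j]), row by row (rows and columns indexed from 0):
row 0: (6,3) (0,0) (2,4) (1,2) (3,5) (5,1) (4,6)
row 1: (5,2) (3,6) (1,5) (6,4) (2,0) (4,3) (0,1)
row 2: (3,4) (6,1) (4,0) (0,5) (5,6) (2,2) (1,3)
row 3: (1,1) (4,5) (3,2) (2,3) (0,4) (6,6) (5,0)
row 4: (2,6) (5,4) (0,3) (3,1) (4,2) (1,0) (6,5)
row 5: (4,5) (2,3) (6,6) (5,0) (1,1) (0,4) (3,2)
row 6: (0,0) (1,2) (5,1) (4,6) (6,3) (3,5) (2,4)
Orthogonality requires all 49 pairs distinct.
But the pair (4,5) repeats: cell (3,1) has L1 = 4, L2 = 5, and cell (5,0) has L1 = 4, L2 = 5.
A repeated pair means some other pair never occurs (only 35 distinct pairs out of 49), so the squares are not orthogonal.
Conclusion: NO.

NO


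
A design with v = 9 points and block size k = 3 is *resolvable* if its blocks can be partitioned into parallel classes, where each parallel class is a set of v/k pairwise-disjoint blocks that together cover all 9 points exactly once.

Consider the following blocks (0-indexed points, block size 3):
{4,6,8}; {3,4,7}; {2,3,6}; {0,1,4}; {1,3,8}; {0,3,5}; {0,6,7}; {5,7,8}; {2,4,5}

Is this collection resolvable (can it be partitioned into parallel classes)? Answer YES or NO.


v = 9, block size k = 3, number of blocks = 9.
For resolvability, blocks must partition into parallel classes of size v/k = 3.
Total blocks must therefore be a multiple of 3: 9 = 3·3 + 0 ⇒ divisible ✓.
Consider block {4,6,8}. The only other block(s) in the collection disjoint from it are {0,3,5} — just 1 block(s). Any parallel class containing {4,6,8} would need 2 other blocks each disjoint from it, so no parallel class of size 3 can contain {4,6,8}.
Since every block must belong to some parallel class in a resolution, the collection cannot be partitioned into parallel classes.
Resolvable? NO.

NO


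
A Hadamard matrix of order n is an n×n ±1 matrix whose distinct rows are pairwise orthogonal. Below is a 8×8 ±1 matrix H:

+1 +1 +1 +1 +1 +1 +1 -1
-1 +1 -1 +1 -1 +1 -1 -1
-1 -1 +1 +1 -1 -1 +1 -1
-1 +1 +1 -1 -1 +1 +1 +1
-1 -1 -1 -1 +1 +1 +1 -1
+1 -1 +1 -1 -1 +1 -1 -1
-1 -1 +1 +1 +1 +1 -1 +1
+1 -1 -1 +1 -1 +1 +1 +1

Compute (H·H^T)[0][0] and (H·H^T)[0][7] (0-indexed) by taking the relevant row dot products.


Row 0 of H: [1, 1, 1, 1, 1, 1, 1, -1].
Row 7 of H: [1, -1, -1, 1, -1, 1, 1, 1].
(H·H^T)[0][0] = Σ_j H[0][j]·H[0][j] = (1)² + (1)² + (1)² + (1)² + (1)² + (1)² + (1)² + (-1)² = 1 + 1 + 1 + 1 + 1 + 1 + 1 + 1 = 8.
(H·H^T)[0][7] = Σ_j H[0][j]·H[7][j] = (1)·(1) + (1)·(-1) + (1)·(-1) + (1)·(1) + (1)·(-1) + (1)·(1) + (1)·(1) + (-1)·(1) = 1 + -1 + -1 + 1 + -1 + 1 + 1 + -1 = 0.
So rows 0 and 7 are orthogonal; the diagonal entry equals n = 8.

(0,0) entry = 8; (0,7) entry = 0.


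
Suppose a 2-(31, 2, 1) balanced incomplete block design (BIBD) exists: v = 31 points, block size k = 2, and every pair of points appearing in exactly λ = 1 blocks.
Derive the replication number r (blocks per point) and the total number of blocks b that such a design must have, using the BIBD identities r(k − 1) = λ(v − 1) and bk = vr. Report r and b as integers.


Any 2-(v, k, λ) BIBD satisfies two necessary conditions:
  (i)  Each point sits in r blocks, and counting incidences through any fixed point gives r(k − 1) = λ(v − 1), so r = λ(v − 1)/(k − 1).
  (ii) Total incidences bk = vr, so b = vr/k.
Step 1: r = λ(v − 1)/(k − 1) = 1·(31 − 1)/(2 − 1) = 1·30/1 = 30/1 = 30.
Step 2: b = vr/k = 31·30/2 = 930/2 = 465.
Check integrality: r = 30 ∈ Z ✓, b = 465 ∈ Z ✓.
(These identities are necessary conditions: they determine r and b for any design with these parameters, but do not by themselves prove that one exists.)

r = 30, b = 465.


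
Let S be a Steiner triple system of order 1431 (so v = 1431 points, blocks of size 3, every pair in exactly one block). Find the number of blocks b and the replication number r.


An STS(v) is a 2-(v, 3, 1) BIBD: block size k = 3, λ = 1.
Replication: r(k − 1) = λ(v − 1) ⇒ r·2 = 1431 − 1 = 1430 ⇒ r = 715.
Block count: bk = vr ⇒ b·3 = 1431·715 = 1023165 ⇒ b = 341055.

r = 715, b = 341055.


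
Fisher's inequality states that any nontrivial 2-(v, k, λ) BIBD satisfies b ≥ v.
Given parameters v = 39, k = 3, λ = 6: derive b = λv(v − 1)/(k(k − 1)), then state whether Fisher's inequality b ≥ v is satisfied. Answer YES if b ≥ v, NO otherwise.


b = λv(v − 1)/(k(k − 1)) = 6·39·38/(3·2) = 8892/6 = 1482.
Compare with v = 39: b ≥ v, so Fisher's inequality holds.

YES


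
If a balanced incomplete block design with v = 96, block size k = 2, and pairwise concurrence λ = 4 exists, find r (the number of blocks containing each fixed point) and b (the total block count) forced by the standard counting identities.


Any 2-(v, k, λ) BIBD satisfies two necessary conditions:
  (i)  Each point sits in r blocks, and counting incidences through any fixed point gives r(k − 1) = λ(v − 1), so r = λ(v − 1)/(k − 1).
  (ii) Total incidences bk = vr, so b = vr/k.
Step 1: r = λ(v − 1)/(k − 1) = 4·(96 − 1)/(2 − 1) = 4·95/1 = 380/1 = 380.
Step 2: b = vr/k = 96·380/2 = 36480/2 = 18240.
Check integrality: r = 380 ∈ Z ✓, b = 18240 ∈ Z ✓.
(These identities are necessary conditions: they determine r and b for any design with these parameters, but do not by themselves prove that one exists.)

r = 380, b = 18240.


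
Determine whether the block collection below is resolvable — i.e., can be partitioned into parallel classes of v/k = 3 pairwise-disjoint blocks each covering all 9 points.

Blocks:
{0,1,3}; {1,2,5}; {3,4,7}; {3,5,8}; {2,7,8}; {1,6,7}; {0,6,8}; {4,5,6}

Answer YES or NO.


v = 9, block size k = 3, number of blocks = 8.
For resolvability, blocks must partition into parallel classes of size v/k = 3.
Total blocks must therefore be a multiple of 3: 8 = 3·2 + 2 ⇒ not divisible ✗.
Resolvable? NO.

NO


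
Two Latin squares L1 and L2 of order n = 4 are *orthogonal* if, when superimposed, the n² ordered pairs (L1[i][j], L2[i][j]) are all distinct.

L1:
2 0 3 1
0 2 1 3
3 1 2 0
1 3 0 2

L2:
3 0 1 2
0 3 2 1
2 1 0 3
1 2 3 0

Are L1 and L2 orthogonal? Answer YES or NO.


Form the n² = 16 superimposed pairs (L1[i][j], L2[i][j]), row by row (rows and columns indexed from 0):
row 0: (2,3) (0,0) (3,1) (1,2)
row 1: (0,0) (2,3) (1,2) (3,1)
row 2: (3,2) (1,1) (2,0) (0,3)
row 3: (1,1) (3,2) (0,3) (2,0)
Orthogonality requires all 16 pairs distinct.
But the pair (0,0) repeats: cell (0,1) has L1 = 0, L2 = 0, and cell (1,0) has L1 = 0, L2 = 0.
A repeated pair means some other pair never occurs (only 8 distinct pairs out of 16), so the squares are not orthogonal.
Conclusion: NO.

NO


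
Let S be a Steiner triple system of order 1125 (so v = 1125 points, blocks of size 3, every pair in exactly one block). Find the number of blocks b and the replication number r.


An STS(v) is a 2-(v, 3, 1) BIBD: block size k = 3, λ = 1.
Replication: r(k − 1) = λ(v − 1) ⇒ r·2 = 1125 − 1 = 1124 ⇒ r = 562.
Block count: b = v(v − 1)/6 = 1125·1124/6 = 1264500/6 = 210750.

r = 562, b = 210750.


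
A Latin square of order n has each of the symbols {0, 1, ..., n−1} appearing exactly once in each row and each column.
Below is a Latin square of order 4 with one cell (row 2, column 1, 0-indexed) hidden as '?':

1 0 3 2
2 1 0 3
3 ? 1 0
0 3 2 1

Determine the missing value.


Row 2 contains symbols [0, 1, 3] — missing [2].
Column 1 contains symbols [0, 1, 3] — missing [2].
The missing symbol must appear in both missing sets; intersection = [2].
Therefore the hidden value is 2.

Missing value = 2.


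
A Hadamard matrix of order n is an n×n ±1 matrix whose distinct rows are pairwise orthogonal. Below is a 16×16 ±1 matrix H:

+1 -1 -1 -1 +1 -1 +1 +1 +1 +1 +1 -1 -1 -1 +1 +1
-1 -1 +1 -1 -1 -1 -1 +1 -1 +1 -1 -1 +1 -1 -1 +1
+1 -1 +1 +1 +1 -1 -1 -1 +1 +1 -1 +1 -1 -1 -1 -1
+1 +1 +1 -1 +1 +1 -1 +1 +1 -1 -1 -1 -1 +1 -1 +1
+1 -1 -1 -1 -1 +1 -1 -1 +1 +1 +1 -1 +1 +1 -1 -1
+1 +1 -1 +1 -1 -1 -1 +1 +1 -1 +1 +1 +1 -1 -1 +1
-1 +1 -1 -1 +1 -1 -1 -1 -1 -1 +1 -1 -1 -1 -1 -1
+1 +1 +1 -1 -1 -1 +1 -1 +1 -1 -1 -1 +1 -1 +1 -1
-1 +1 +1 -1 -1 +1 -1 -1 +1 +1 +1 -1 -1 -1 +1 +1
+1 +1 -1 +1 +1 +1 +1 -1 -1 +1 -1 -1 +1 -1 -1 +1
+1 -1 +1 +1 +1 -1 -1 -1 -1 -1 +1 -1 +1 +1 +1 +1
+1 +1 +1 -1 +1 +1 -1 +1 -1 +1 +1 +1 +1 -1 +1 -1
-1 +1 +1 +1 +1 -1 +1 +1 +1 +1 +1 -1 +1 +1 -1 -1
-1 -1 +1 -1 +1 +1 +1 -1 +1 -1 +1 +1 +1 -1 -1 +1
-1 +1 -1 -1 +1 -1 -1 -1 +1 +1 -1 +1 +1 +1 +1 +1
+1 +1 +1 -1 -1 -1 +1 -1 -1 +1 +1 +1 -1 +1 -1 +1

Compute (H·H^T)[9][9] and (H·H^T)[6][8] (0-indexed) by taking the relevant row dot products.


Row 6 of H: [-1, 1, -1, -1, 1, -1, -1, -1, -1, -1, 1, -1, -1, -1, -1, -1].
Row 8 of H: [-1, 1, 1, -1, -1, 1, -1, -1, 1, 1, 1, -1, -1, -1, 1, 1].
Row 9 of H: [1, 1, -1, 1, 1, 1, 1, -1, -1, 1, -1, -1, 1, -1, -1, 1].
(H·H^T)[9][9] = Σ_j H[9][j]·H[9][j] = (1)² + (1)² + (-1)² + (1)² + (1)² + (1)² + (1)² + (-1)² + (-1)² + (1)² + (-1)² + (-1)² + (1)² + (-1)² + (-1)² + (1)² = 1 + 1 + 1 + 1 + 1 + 1 + 1 + 1 + 1 + 1 + 1 + 1 + 1 + 1 + 1 + 1 = 16.
(H·H^T)[6][8] = Σ_j H[6][j]·H[8][j] = (-1)·(-1) + (1)·(1) + (-1)·(1) + (-1)·(-1) + (1)·(-1) + (-1)·(1) + (-1)·(-1) + (-1)·(-1) + (-1)·(1) + (-1)·(1) + (1)·(1) + (-1)·(-1) + (-1)·(-1) + (-1)·(-1) + (-1)·(1) + (-1)·(1) = 1 + 1 + -1 + 1 + -1 + -1 + 1 + 1 + -1 + -1 + 1 + 1 + 1 + 1 + -1 + -1 = 2.
Rows 6 and 8 are not orthogonal (dot product = 2 ≠ 0), so H is not a Hadamard matrix.

(9,9) entry = 16; (6,8) entry = 2.


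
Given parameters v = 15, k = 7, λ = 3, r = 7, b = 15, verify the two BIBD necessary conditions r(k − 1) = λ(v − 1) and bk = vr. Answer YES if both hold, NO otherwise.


Condition (i): r(k − 1) = 7·6 = 42; λ(v − 1) = 3·14 = 42. Match? YES.
Condition (ii): bk = 15·7 = 105; vr = 15·7 = 105. Match? YES.
Both conditions hold? YES.

YES


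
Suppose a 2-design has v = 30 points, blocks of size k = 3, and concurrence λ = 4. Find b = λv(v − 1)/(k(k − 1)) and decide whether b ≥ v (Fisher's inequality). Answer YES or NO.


b = λv(v − 1)/(k(k − 1)) = 4·30·29/(3·2) = 3480/6 = 580.
Compare with v = 30: b ≥ v, so Fisher's inequality holds.

YES


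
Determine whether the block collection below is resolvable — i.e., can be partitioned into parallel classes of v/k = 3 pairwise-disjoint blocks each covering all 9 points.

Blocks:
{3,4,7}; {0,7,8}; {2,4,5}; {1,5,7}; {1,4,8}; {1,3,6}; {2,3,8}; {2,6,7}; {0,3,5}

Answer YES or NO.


v = 9, block size k = 3, number of blocks = 9.
For resolvability, blocks must partition into parallel classes of size v/k = 3.
Total blocks must therefore be a multiple of 3: 9 = 3·3 + 0 ⇒ divisible ✓.
Consider block {3,4,7}. It intersects every other block in the collection, so no parallel class of size 3 can contain it.
Since every block must belong to some parallel class in a resolution, the collection cannot be partitioned into parallel classes.
Resolvable? NO.

NO


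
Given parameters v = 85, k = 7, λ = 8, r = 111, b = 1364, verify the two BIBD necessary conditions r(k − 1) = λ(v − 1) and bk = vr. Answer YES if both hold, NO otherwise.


Condition (i): r(k − 1) = 111·6 = 666; λ(v − 1) = 8·84 = 672. Match? NO.
Condition (ii): bk = 1364·7 = 9548; vr = 85·111 = 9435. Match? NO.
Both conditions hold? NO.

NO


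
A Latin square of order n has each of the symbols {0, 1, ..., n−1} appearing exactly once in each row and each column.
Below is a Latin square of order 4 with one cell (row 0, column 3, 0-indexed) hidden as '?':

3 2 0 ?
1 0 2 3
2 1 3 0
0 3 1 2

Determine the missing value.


Row 0 contains symbols [0, 2, 3] — missing [1].
Column 3 contains symbols [0, 2, 3] — missing [1].
The missing symbol must appear in both missing sets; intersection = [1].
Therefore the hidden value is 1.

Missing value = 1.


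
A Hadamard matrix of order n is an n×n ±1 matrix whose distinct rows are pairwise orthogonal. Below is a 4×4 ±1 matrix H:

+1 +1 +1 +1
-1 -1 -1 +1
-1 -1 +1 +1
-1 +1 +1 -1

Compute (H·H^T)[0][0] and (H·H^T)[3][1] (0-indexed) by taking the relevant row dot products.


Row 0 of H: [1, 1, 1, 1].
Row 1 of H: [-1, -1, -1, 1].
Row 3 of H: [-1, 1, 1, -1].
(H·H^T)[0][0] = Σ_j H[0][j]·H[0][j] = (1)² + (1)² + (1)² + (1)² = 1 + 1 + 1 + 1 = 4.
(H·H^T)[3][1] = Σ_j H[3][j]·H[1][j] = (-1)·(-1) + (1)·(-1) + (1)·(-1) + (-1)·(1) = 1 + -1 + -1 + -1 = -2.
Rows 3 and 1 are not orthogonal (dot product = -2 ≠ 0), so H is not a Hadamard matrix.

(0,0) entry = 4; (3,1) entry = -2.


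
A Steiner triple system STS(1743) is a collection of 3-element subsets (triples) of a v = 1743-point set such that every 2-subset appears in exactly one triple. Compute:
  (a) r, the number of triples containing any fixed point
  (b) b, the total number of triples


An STS(v) is a 2-(v, 3, 1) BIBD: block size k = 3, λ = 1.
Replication: r(k − 1) = λ(v − 1) ⇒ r·2 = 1743 − 1 = 1742 ⇒ r = 871.
Block count: b = v(v − 1)/6 = 1743·1742/6 = 3036306/6 = 506051.
(Check via bk = vr: 506051·3 = 1518153 = 1743·871 = 1518153 ✓.)

r = 871, b = 506051.


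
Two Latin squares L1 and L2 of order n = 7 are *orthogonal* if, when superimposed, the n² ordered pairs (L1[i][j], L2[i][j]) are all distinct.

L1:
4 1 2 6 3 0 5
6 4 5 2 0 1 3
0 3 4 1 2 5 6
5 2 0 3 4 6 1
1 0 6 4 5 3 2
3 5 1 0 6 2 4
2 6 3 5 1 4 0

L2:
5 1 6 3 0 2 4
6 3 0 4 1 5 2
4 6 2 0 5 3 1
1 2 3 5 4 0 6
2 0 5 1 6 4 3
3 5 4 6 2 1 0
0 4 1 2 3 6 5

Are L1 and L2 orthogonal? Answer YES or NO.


Form the n² = 49 superimposed pairs (L1[i][j], L2[i][j]), row by row (rows and columns indexed from 0):
row 0: (4,5) (1,1) (2,6) (6,3) (3,0) (0,2) (5,4)
row 1: (6,6) (4,3) (5,0) (2,4) (0,1) (1,5) (3,2)
row 2: (0,4) (3,6) (4,2) (1,0) (2,5) (5,3) (6,1)
row 3: (5,1) (2,2) (0,3) (3,5) (4,4) (6,0) (1,6)
row 4: (1,2) (0,0) (6,5) (4,1) (5,6) (3,4) (2,3)
row 5: (3,3) (5,5) (1,4) (0,6) (6,2) (2,1) (4,0)
row 6: (2,0) (6,4) (3,1) (5,2) (1,3) (4,6) (0,5)
Orthogonality requires all 49 pairs distinct.
Check by first coordinate: for each symbol s of L1, list the L2 entries in the n cells where L1 = s; they must all differ.
  L1 = 0: L2 entries (in reading order) 2, 1, 4, 3, 0, 6, 5 — all 7 distinct ✓
  L1 = 1: L2 entries (in reading order) 1, 5, 0, 6, 2, 4, 3 — all 7 distinct ✓
  L1 = 2: L2 entries (in reading order) 6, 4, 5, 2, 3, 1, 0 — all 7 distinct ✓
  L1 = 3: L2 entries (in reading order) 0, 2, 6, 5, 4, 3, 1 — all 7 distinct ✓
  L1 = 4: L2 entries (in reading order) 5, 3, 2, 4, 1, 0, 6 — all 7 distinct ✓
  L1 = 5: L2 entries (in reading order) 4, 0, 3, 1, 6, 5, 2 — all 7 distinct ✓
  L1 = 6: L2 entries (in reading order) 3, 6, 1, 0, 5, 2, 4 — all 7 distinct ✓
Every symbol of L1 meets every symbol of L2 exactly once, so all 49 pairs are distinct (49 of 49).
Conclusion: YES.

YES


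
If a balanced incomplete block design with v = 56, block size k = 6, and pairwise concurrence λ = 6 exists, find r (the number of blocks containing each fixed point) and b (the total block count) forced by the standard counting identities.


Any 2-(v, k, λ) BIBD satisfies two necessary conditions:
  (i)  Each point sits in r blocks, and counting incidences through any fixed point gives r(k − 1) = λ(v − 1), so r = λ(v − 1)/(k − 1).
  (ii) Total incidences bk = vr, so b = vr/k.
Step 1: r = λ(v − 1)/(k − 1) = 6·(56 − 1)/(6 − 1) = 6·55/5 = 330/5 = 66.
Step 2: b = vr/k = 56·66/6 = 3696/6 = 616.
Check integrality: r = 66 ∈ Z ✓, b = 616 ∈ Z ✓.
(These identities are necessary conditions: they determine r and b for any design with these parameters, but do not by themselves prove that one exists.)

r = 66, b = 616.


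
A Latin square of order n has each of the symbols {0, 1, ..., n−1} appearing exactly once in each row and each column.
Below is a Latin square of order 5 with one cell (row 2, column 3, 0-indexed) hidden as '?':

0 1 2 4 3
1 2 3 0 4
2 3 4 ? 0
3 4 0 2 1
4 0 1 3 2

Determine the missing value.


Row 2 contains symbols [0, 2, 3, 4] — missing [1].
Column 3 contains symbols [0, 2, 3, 4] — missing [1].
The missing symbol must appear in both missing sets; intersection = [1].
Therefore the hidden value is 1.

Missing value = 1.


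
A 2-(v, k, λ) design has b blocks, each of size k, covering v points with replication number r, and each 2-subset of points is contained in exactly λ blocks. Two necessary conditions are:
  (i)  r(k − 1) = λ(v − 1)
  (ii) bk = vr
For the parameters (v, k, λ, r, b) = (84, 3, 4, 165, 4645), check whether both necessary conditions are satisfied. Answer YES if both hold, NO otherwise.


Condition (i): r(k − 1) = 165·2 = 330; λ(v − 1) = 4·83 = 332. Match? NO.
Condition (ii): bk = 4645·3 = 13935; vr = 84·165 = 13860. Match? NO.
Both conditions hold? NO.

NO


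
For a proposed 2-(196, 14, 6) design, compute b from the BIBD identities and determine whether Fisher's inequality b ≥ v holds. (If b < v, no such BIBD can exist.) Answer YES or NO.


b = λv(v − 1)/(k(k − 1)) = 6·196·195/(14·13) = 229320/182 = 1260.
Compare with v = 196: b ≥ v, so Fisher's inequality holds.

YES


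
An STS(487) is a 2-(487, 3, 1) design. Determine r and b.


An STS(v) is a 2-(v, 3, 1) BIBD: block size k = 3, λ = 1.
Replication: r(k − 1) = λ(v − 1) ⇒ r·2 = 487 − 1 = 486 ⇒ r = 243.
Block count: bk = vr ⇒ b·3 = 487·243 = 118341 ⇒ b = 39447.

r = 243, b = 39447.


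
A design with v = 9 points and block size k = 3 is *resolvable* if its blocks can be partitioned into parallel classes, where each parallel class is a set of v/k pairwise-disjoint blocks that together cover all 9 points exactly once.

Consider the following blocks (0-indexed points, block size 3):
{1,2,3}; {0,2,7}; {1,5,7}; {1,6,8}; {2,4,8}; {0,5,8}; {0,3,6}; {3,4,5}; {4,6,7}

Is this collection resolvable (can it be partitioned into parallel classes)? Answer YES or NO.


v = 9, block size k = 3, number of blocks = 9.
For resolvability, blocks must partition into parallel classes of size v/k = 3.
Total blocks must therefore be a multiple of 3: 9 = 3·3 + 0 ⇒ divisible ✓.
Greedy packing gives 3 candidate class(es). Each should be a full parallel class (size 3, covers all 9 points).
  Class 1 (3 blocks): {1,2,3}; {0,5,8}; {4,6,7}. Points covered: [0, 1, 2, 3, 4, 5, 6, 7, 8].
  Class 2 (3 blocks): {0,2,7}; {1,6,8}; {3,4,5}. Points covered: [0, 1, 2, 3, 4, 5, 6, 7, 8].
  Class 3 (3 blocks): {1,5,7}; {2,4,8}; {0,3,6}. Points covered: [0, 1, 2, 3, 4, 5, 6, 7, 8].
All classes full (size 3)? YES. All classes cover every point? YES.
Resolvable? YES.

YES


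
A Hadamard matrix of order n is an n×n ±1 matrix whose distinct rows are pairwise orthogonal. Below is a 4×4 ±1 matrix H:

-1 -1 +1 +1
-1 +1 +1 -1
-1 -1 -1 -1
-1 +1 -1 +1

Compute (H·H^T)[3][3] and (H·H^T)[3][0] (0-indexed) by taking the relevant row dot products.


Row 0 of H: [-1, -1, 1, 1].
Row 3 of H: [-1, 1, -1, 1].
(H·H^T)[3][3] = Σ_j H[3][j]·H[3][j] = (-1)² + (1)² + (-1)² + (1)² = 1 + 1 + 1 + 1 = 4.
(H·H^T)[3][0] = Σ_j H[3][j]·H[0][j] = (-1)·(-1) + (1)·(-1) + (-1)·(1) + (1)·(1) = 1 + -1 + -1 + 1 = 0.
So rows 3 and 0 are orthogonal; the diagonal entry equals n = 4.

(3,3) entry = 4; (3,0) entry = 0.


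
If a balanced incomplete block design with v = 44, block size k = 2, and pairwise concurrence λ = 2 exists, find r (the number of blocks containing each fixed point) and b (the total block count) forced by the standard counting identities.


Any 2-(v, k, λ) BIBD satisfies two necessary conditions:
  (i)  Each point sits in r blocks, and counting incidences through any fixed point gives r(k − 1) = λ(v − 1), so r = λ(v − 1)/(k − 1).
  (ii) Total incidences bk = vr, so b = vr/k.
Step 1: r = λ(v − 1)/(k − 1) = 2·(44 − 1)/(2 − 1) = 2·43/1 = 86/1 = 86.
Step 2: b = vr/k = 44·86/2 = 3784/2 = 1892.
Check integrality: r = 86 ∈ Z ✓, b = 1892 ∈ Z ✓.
(These identities are necessary conditions: they determine r and b for any design with these parameters, but do not by themselves prove that one exists.)

r = 86, b = 1892.


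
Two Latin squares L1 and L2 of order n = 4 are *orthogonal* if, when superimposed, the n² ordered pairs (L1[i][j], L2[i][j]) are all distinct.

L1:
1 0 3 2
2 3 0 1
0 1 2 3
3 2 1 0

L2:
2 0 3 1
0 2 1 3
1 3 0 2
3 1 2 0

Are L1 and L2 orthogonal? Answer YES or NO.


Form the n² = 16 superimposed pairs (L1[i][j], L2[i][j]), row by row (rows and columns indexed from 0):
row 0: (1,2) (0,0) (3,3) (2,1)
row 1: (2,0) (3,2) (0,1) (1,3)
row 2: (0,1) (1,3) (2,0) (3,2)
row 3: (3,3) (2,1) (1,2) (0,0)
Orthogonality requires all 16 pairs distinct.
But the pair (0,1) repeats: cell (1,2) has L1 = 0, L2 = 1, and cell (2,0) has L1 = 0, L2 = 1.
A repeated pair means some other pair never occurs (only 8 distinct pairs out of 16), so the squares are not orthogonal.
Conclusion: NO.

NO


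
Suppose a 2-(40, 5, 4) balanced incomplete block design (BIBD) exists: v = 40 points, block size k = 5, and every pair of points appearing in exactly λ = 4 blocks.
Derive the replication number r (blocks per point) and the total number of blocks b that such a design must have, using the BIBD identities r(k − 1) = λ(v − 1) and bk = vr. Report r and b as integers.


Any 2-(v, k, λ) BIBD satisfies two necessary conditions:
  (i)  Each point sits in r blocks, and counting incidences through any fixed point gives r(k − 1) = λ(v − 1), so r = λ(v − 1)/(k − 1).
  (ii) Total incidences bk = vr, so b = vr/k.
Step 1: r = λ(v − 1)/(k − 1) = 4·(40 − 1)/(5 − 1) = 4·39/4 = 156/4 = 39.
Step 2: b = vr/k = 40·39/5 = 1560/5 = 312.
Check integrality: r = 39 ∈ Z ✓, b = 312 ∈ Z ✓.
(These identities are necessary conditions: they determine r and b for any design with these parameters, but do not by themselves prove that one exists.)

r = 39, b = 312.


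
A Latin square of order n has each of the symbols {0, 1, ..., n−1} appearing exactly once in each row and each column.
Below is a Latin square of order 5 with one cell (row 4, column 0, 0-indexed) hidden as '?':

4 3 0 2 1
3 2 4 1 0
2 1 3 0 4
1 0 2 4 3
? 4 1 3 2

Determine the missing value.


Row 4 contains symbols [1, 2, 3, 4] — missing [0].
Column 0 contains symbols [1, 2, 3, 4] — missing [0].
The missing symbol must appear in both missing sets; intersection = [0].
Therefore the hidden value is 0.

Missing value = 0.


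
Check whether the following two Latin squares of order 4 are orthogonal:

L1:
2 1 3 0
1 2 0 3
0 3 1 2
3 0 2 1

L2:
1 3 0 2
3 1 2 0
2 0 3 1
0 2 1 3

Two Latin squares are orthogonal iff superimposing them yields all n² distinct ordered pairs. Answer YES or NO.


Form the n² = 16 superimposed pairs (L1[i][j], L2[i][j]), row by row (rows and columns indexed from 0):
row 0: (2,1) (1,3) (3,0) (0,2)
row 1: (1,3) (2,1) (0,2) (3,0)
row 2: (0,2) (3,0) (1,3) (2,1)
row 3: (3,0) (0,2) (2,1) (1,3)
Orthogonality requires all 16 pairs distinct.
But the pair (1,3) repeats: cell (0,1) has L1 = 1, L2 = 3, and cell (1,0) has L1 = 1, L2 = 3.
A repeated pair means some other pair never occurs (only 4 distinct pairs out of 16), so the squares are not orthogonal.
Conclusion: NO.

NO


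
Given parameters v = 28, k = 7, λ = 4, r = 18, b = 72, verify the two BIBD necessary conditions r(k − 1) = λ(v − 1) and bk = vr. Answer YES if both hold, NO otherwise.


Condition (i): r(k − 1) = 18·6 = 108; λ(v − 1) = 4·27 = 108. Match? YES.
Condition (ii): bk = 72·7 = 504; vr = 28·18 = 504. Match? YES.
Both conditions hold? YES.

YES


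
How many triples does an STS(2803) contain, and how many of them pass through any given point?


An STS(v) is a 2-(v, 3, 1) BIBD: block size k = 3, λ = 1.
Replication: r(k − 1) = λ(v − 1) ⇒ r·2 = 2803 − 1 = 2802 ⇒ r = 1401.
Block count: bk = vr ⇒ b·3 = 2803·1401 = 3927003 ⇒ b = 1309001.

r = 1401, b = 1309001.


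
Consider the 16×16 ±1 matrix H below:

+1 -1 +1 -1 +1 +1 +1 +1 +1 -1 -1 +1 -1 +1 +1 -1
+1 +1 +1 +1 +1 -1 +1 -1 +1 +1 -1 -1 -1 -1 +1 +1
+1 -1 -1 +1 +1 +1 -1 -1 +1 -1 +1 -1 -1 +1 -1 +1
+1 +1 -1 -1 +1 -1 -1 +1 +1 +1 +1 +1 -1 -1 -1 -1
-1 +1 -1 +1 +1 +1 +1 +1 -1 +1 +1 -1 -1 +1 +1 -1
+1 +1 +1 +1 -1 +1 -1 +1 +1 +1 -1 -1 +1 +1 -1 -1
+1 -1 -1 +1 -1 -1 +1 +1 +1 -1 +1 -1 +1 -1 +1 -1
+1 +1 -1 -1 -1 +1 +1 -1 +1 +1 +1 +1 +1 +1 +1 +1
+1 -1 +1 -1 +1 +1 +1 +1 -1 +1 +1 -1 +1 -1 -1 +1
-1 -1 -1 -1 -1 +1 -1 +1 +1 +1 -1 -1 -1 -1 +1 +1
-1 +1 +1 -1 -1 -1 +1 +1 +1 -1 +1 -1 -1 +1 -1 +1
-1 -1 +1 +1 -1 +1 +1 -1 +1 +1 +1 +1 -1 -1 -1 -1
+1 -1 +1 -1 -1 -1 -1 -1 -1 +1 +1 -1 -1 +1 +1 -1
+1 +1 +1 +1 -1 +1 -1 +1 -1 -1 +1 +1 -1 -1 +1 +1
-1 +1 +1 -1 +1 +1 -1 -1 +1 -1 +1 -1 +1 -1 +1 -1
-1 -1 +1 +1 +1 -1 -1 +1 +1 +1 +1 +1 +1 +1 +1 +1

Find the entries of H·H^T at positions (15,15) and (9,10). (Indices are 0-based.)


Row 9 of H: [-1, -1, -1, -1, -1, 1, -1, 1, 1, 1, -1, -1, -1, -1, 1, 1].
Row 10 of H: [-1, 1, 1, -1, -1, -1, 1, 1, 1, -1, 1, -1, -1, 1, -1, 1].
Row 15 of H: [-1, -1, 1, 1, 1, -1, -1, 1, 1, 1, 1, 1, 1, 1, 1, 1].
(H·H^T)[15][15] = Σ_j H[15][j]·H[15][j] = (-1)² + (-1)² + (1)² + (1)² + (1)² + (-1)² + (-1)² + (1)² + (1)² + (1)² + (1)² + (1)² + (1)² + (1)² + (1)² + (1)² = 1 + 1 + 1 + 1 + 1 + 1 + 1 + 1 + 1 + 1 + 1 + 1 + 1 + 1 + 1 + 1 = 16.
(H·H^T)[9][10] = Σ_j H[9][j]·H[10][j] = (-1)·(-1) + (-1)·(1) + (-1)·(1) + (-1)·(-1) + (-1)·(-1) + (1)·(-1) + (-1)·(1) + (1)·(1) + (1)·(1) + (1)·(-1) + (-1)·(1) + (-1)·(-1) + (-1)·(-1) + (-1)·(1) + (1)·(-1) + (1)·(1) = 1 + -1 + -1 + 1 + 1 + -1 + -1 + 1 + 1 + -1 + -1 + 1 + 1 + -1 + -1 + 1 = 0.
So rows 9 and 10 are orthogonal; the diagonal entry equals n = 16.

(15,15) entry = 16; (9,10) entry = 0.


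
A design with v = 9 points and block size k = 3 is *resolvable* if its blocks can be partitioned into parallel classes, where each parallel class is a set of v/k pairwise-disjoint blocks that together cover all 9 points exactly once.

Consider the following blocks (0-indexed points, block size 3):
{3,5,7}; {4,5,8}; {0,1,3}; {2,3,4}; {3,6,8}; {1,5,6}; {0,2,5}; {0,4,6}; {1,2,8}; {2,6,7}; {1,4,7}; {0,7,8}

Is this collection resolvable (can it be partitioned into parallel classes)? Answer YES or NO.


v = 9, block size k = 3, number of blocks = 12.
For resolvability, blocks must partition into parallel classes of size v/k = 3.
Total blocks must therefore be a multiple of 3: 12 = 3·4 + 0 ⇒ divisible ✓.
Greedy packing gives 4 candidate class(es). Each should be a full parallel class (size 3, covers all 9 points).
  Class 1 (3 blocks): {3,5,7}; {0,4,6}; {1,2,8}. Points covered: [0, 1, 2, 3, 4, 5, 6, 7, 8].
  Class 2 (3 blocks): {4,5,8}; {0,1,3}; {2,6,7}. Points covered: [0, 1, 2, 3, 4, 5, 6, 7, 8].
  Class 3 (3 blocks): {2,3,4}; {1,5,6}; {0,7,8}. Points covered: [0, 1, 2, 3, 4, 5, 6, 7, 8].
  Class 4 (3 blocks): {3,6,8}; {0,2,5}; {1,4,7}. Points covered: [0, 1, 2, 3, 4, 5, 6, 7, 8].
All classes full (size 3)? YES. All classes cover every point? YES.
Resolvable? YES.

YES
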